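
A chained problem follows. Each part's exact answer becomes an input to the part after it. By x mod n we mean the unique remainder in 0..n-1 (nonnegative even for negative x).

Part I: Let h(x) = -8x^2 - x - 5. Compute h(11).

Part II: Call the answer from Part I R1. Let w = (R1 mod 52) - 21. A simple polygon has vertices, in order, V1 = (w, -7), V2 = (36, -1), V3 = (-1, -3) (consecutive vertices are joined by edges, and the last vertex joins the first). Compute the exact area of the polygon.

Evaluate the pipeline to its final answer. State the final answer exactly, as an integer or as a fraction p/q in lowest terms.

Part I: -8*(11)^2 - 1*(11)^1 - 5 = (-968) + (-11) + (-5) = -984; answer -984
Part II: R1 = -984; w = -17; cross terms: (-17*-1 - 36*-7)=269, (36*-3 - -1*-1)=-109, (-1*-7 - -17*-3)=-44; twice the area = |116| = 116; area = 58; answer 58

58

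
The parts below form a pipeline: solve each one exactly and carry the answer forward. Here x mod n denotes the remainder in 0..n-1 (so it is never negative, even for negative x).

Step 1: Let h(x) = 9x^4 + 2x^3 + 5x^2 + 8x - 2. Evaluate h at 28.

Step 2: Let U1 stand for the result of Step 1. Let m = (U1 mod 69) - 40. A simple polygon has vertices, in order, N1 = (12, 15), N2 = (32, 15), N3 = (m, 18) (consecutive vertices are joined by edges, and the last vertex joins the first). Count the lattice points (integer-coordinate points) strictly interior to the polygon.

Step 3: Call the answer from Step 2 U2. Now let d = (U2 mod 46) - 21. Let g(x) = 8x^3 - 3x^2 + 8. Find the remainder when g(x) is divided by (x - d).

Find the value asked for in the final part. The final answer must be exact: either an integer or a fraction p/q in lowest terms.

Step 1: 9*(28)^4 + 2*(28)^3 + 5*(28)^2 + 8*(28)^1 - 2 = (5531904) + (43904) + (3920) + (224) + (-2) = 5579950; answer 5579950
Step 2: U1 = 5579950; m = 18; cross terms: (12*15 - 32*15)=-300, (32*18 - 18*15)=306, (18*15 - 12*18)=54; twice the area = |60| = 60; area = 30; boundary points = 20 + 1 + 3 = 24; strictly interior points = area - boundary/2 + 1 = 19; answer 19
Step 3: U2 = 19; d = -2; remainder = value at the root: 8*(-2)^3 - 3*(-2)^2 + 8 = (-64) + (-12) + (8) = -68; answer -68

-68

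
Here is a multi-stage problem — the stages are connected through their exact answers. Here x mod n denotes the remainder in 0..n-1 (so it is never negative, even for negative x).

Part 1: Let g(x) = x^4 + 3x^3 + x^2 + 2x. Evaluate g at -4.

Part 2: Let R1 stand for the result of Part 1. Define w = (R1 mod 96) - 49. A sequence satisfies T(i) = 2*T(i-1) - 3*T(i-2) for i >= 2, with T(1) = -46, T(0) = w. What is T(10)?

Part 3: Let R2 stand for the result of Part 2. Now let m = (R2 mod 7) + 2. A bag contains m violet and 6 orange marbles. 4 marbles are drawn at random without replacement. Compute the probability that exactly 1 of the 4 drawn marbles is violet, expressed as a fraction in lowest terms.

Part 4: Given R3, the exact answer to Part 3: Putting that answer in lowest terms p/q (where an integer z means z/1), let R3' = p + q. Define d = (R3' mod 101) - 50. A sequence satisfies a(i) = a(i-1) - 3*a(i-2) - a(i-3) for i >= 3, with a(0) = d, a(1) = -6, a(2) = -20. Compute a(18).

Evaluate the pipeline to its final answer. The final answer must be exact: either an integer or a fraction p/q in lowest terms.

Part 1: 1*(-4)^4 + 3*(-4)^3 + 1*(-4)^2 + 2*(-4)^1 = (256) + (-192) + (16) + (-8) = 72; answer 72
Part 2: R1 = 72; w = 23; T(2) = 2*(-46) - 3*(23) = -161; iterating: T(2)=-161, T(3)=-184, T(4)=115, T(5)=782, T(6)=1219, T(7)=92, T(8)=-3473, T(9)=-7222, T(10)=-4025; answer -4025
Part 3: R2 = -4025; m = 2; total draws C(8,4) = 70; favorable C(2,1)*C(6,3) = 40; P = 4/7; answer 4/7
Part 4: R3 = 4/7; threaded value p + q = 11; d = -39; a(3) = 1*(-20) - 3*(-6) - 1*(-39) = 37; iterating: a(3)=37, a(4)=103, a(5)=12, a(6)=-334, a(7)=-473, a(8)=517, a(9)=2270, a(10)=1192, a(11)=-6135, a(12)=-11981, a(13)=5232, a(14)=47310, a(15)=43595, a(16)=-103567, a(17)=-281662, a(18)=-14556; answer -14556

-14556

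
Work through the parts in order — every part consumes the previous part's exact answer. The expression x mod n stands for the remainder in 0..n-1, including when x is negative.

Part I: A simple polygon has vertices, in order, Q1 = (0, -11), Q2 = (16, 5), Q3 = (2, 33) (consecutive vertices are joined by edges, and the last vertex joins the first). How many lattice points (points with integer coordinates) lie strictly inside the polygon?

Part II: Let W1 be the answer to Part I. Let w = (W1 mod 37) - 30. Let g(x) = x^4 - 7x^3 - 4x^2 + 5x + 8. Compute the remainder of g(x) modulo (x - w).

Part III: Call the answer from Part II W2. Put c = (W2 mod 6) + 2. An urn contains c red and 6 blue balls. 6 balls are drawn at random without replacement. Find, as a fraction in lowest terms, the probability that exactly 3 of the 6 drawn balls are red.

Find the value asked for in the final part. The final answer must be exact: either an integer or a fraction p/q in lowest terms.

100/231

Part I: cross terms: (0*5 - 16*-11)=176, (16*33 - 2*5)=518, (2*-11 - 0*33)=-22; twice the area = |672| = 672; area = 336; boundary points = 16 + 14 + 2 = 32; strictly interior points = area - boundary/2 + 1 = 321; answer 321
Part II: W1 = 321; w = -5; remainder = value at the root: 1*(-5)^4 - 7*(-5)^3 - 4*(-5)^2 + 5*(-5)^1 + 8 = (625) + (875) + (-100) + (-25) + (8) = 1383; answer 1383
Part III: W2 = 1383; c = 5; total draws C(11,6) = 462; favorable C(5,3)*C(6,3) = 200; P = 100/231; answer 100/231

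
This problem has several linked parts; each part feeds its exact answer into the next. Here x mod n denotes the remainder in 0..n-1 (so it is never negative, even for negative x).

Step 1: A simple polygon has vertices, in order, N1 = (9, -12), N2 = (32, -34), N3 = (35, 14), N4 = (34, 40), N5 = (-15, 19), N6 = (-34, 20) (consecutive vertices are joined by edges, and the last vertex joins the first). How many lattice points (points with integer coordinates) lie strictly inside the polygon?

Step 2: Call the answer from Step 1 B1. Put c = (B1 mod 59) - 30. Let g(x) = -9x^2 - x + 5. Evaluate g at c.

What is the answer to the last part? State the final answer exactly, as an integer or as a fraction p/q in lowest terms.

Step 1: cross terms: (9*-34 - 32*-12)=78, (32*14 - 35*-34)=1638, (35*40 - 34*14)=924, (34*19 - -15*40)=1246, (-15*20 - -34*19)=346, (-34*-12 - 9*20)=228; twice the area = |4460| = 4460; area = 2230; boundary points = 1 + 3 + 1 + 7 + 1 + 1 = 14; strictly interior points = area - boundary/2 + 1 = 2224; answer 2224
Step 2: B1 = 2224; c = 11; -9*(11)^2 - 1*(11)^1 + 5 = (-1089) + (-11) + (5) = -1095; answer -1095

-1095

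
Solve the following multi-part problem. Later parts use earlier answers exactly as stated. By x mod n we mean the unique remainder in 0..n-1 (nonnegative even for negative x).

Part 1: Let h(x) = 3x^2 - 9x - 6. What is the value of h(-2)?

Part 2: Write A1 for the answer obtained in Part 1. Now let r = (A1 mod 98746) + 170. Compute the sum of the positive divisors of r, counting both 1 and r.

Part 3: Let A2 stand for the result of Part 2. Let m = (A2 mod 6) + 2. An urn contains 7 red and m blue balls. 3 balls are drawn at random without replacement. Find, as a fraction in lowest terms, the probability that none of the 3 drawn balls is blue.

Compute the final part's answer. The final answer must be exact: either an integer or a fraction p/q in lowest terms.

Part 1: 3*(-2)^2 - 9*(-2)^1 - 6 = (12) + (18) + (-6) = 24; answer 24
Part 2: A1 = 24; r = 194; 194 = 2 * 97; sigma = (1 + 2) * (1 + 97) = 3 * 98 = 294; answer 294
Part 3: A2 = 294; m = 2; total draws C(9,3) = 84; favorable C(7,3) = 35; P = 5/12; answer 5/12

5/12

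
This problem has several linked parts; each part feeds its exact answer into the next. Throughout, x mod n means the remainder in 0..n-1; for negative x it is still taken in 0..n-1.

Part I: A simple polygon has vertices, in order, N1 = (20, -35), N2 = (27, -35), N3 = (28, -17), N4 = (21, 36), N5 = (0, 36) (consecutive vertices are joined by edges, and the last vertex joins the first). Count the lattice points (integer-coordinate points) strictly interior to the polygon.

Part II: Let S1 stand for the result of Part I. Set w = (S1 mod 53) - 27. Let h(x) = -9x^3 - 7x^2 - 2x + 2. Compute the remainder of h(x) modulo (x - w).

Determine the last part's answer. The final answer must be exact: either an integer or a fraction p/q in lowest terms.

Part I: cross terms: (20*-35 - 27*-35)=245, (27*-17 - 28*-35)=521, (28*36 - 21*-17)=1365, (21*36 - 0*36)=756, (0*-35 - 20*36)=-720; twice the area = |2167| = 2167; area = 2167/2; boundary points = 7 + 1 + 1 + 21 + 1 = 31; strictly interior points = area - boundary/2 + 1 = 1069; answer 1069
Part II: S1 = 1069; w = -18; remainder = value at the root: -9*(-18)^3 - 7*(-18)^2 - 2*(-18)^1 + 2 = (52488) + (-2268) + (36) + (2) = 50258; answer 50258

50258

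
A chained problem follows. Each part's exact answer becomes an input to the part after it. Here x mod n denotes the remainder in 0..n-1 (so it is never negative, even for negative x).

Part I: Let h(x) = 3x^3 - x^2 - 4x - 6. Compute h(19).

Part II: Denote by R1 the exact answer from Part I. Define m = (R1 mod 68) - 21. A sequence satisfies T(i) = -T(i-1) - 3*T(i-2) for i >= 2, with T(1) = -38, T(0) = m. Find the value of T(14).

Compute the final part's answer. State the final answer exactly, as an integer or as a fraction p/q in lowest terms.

Part I: 3*(19)^3 - 1*(19)^2 - 4*(19)^1 - 6 = (20577) + (-361) + (-76) + (-6) = 20134; answer 20134
Part II: R1 = 20134; m = -15; T(2) = -1*(-38) - 3*(-15) = 83; iterating: T(2)=83, T(3)=31, T(4)=-280, T(5)=187, T(6)=653, T(7)=-1214, T(8)=-745, T(9)=4387, T(10)=-2152, T(11)=-11009, T(12)=17465, T(13)=15562, T(14)=-67957; answer -67957

-67957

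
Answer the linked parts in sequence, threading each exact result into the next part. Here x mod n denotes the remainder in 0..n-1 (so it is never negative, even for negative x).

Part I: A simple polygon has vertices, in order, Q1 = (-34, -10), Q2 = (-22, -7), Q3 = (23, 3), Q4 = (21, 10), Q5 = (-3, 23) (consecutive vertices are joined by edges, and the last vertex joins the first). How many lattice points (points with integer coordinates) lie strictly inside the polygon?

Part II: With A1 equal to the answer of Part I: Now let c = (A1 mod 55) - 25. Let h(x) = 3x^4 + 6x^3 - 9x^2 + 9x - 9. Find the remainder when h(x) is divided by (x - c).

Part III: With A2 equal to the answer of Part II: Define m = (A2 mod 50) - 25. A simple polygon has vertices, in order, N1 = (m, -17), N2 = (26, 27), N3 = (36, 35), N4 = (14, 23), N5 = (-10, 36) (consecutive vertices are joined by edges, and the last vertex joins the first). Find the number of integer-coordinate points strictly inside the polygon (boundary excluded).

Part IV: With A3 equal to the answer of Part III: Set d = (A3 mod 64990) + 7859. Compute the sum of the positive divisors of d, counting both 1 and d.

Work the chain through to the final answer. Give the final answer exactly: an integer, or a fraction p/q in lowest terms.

Part I: cross terms: (-34*-7 - -22*-10)=18, (-22*3 - 23*-7)=95, (23*10 - 21*3)=167, (21*23 - -3*10)=513, (-3*-10 - -34*23)=812; twice the area = |1605| = 1605; area = 1605/2; boundary points = 3 + 5 + 1 + 1 + 1 = 11; strictly interior points = area - boundary/2 + 1 = 798; answer 798
Part II: A1 = 798; c = 3; remainder = value at the root: 3*(3)^4 + 6*(3)^3 - 9*(3)^2 + 9*(3)^1 - 9 = (243) + (162) + (-81) + (27) + (-9) = 342; answer 342
Part III: A2 = 342; m = 17; cross terms: (17*27 - 26*-17)=901, (26*35 - 36*27)=-62, (36*23 - 14*35)=338, (14*36 - -10*23)=734, (-10*-17 - 17*36)=-442; twice the area = |1469| = 1469; area = 1469/2; boundary points = 1 + 2 + 2 + 1 + 1 = 7; strictly interior points = area - boundary/2 + 1 = 732; answer 732
Part IV: A3 = 732; d = 8591; 8591 = 11^2 * 71; sigma = (1 + 11 + 121) * (1 + 71) = 133 * 72 = 9576; answer 9576

9576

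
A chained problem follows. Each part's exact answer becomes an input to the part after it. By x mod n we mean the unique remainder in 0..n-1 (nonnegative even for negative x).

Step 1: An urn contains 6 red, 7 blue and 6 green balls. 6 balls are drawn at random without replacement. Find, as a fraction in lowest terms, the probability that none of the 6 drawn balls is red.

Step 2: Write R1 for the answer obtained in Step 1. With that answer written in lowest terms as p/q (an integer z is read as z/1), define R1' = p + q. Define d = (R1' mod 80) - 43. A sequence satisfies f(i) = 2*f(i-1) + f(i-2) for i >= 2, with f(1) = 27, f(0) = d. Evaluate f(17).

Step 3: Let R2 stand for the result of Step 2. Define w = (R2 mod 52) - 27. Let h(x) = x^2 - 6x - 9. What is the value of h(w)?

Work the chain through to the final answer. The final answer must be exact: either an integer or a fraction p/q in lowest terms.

271

Step 1: total draws C(19,6) = 27132; favorable C(13,6) = 1716; P = 143/2261; answer 143/2261
Step 2: R1 = 143/2261; threaded value p + q = 2404; d = -39; f(2) = 2*(27) + 1*(-39) = 15; iterating: f(2)=15, f(3)=57, f(4)=129, f(5)=315, f(6)=759, f(7)=1833, f(8)=4425, f(9)=10683, f(10)=25791, f(11)=62265, f(12)=150321, f(13)=362907, f(14)=876135, f(15)=2115177, f(16)=5106489, f(17)=12328155; answer 12328155
Step 3: R2 = 12328155; w = 20; 1*(20)^2 - 6*(20)^1 - 9 = (400) + (-120) + (-9) = 271; answer 271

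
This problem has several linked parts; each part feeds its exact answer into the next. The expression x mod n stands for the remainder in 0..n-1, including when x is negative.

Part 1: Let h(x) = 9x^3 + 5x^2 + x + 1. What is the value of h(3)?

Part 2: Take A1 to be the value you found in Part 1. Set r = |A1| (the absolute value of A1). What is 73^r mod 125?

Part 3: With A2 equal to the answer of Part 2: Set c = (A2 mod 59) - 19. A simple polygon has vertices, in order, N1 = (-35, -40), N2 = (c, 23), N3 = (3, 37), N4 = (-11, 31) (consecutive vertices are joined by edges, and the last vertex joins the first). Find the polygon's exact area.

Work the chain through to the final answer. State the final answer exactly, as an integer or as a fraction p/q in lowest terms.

306

Part 1: 9*(3)^3 + 5*(3)^2 + 1*(3)^1 + 1 = (243) + (45) + (3) + (1) = 292; answer 292
Part 2: A1 = 292; r = 292; squarings mod 125: 73^1=73, 73^2=79, 73^4=116, 73^8=81, 73^16=61, 73^32=96, 73^64=91, 73^128=31, 73^256=86; 73^292 = 73^4 * 73^32 * 73^256 = 71 (mod 125); answer 71
Part 3: A2 = 71; c = -7; cross terms: (-35*23 - -7*-40)=-1085, (-7*37 - 3*23)=-328, (3*31 - -11*37)=500, (-11*-40 - -35*31)=1525; twice the area = |612| = 612; area = 306; answer 306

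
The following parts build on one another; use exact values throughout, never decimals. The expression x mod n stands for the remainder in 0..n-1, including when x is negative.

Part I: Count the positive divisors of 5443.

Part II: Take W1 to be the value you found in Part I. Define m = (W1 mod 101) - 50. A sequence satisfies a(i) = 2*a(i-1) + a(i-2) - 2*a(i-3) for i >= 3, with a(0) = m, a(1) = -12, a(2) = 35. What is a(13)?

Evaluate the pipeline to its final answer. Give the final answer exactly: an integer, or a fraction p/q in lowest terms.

226578

Part I: 5443 is prime, so its only divisors are 1 and 5443; count = 2; answer 2
Part II: W1 = 2; m = -48; a(3) = 2*(35) + 1*(-12) - 2*(-48) = 154; iterating: a(3)=154, a(4)=367, a(5)=818, a(6)=1695, a(7)=3474, a(8)=7007, a(9)=14098, a(10)=28255, a(11)=56594, a(12)=113247, a(13)=226578; answer 226578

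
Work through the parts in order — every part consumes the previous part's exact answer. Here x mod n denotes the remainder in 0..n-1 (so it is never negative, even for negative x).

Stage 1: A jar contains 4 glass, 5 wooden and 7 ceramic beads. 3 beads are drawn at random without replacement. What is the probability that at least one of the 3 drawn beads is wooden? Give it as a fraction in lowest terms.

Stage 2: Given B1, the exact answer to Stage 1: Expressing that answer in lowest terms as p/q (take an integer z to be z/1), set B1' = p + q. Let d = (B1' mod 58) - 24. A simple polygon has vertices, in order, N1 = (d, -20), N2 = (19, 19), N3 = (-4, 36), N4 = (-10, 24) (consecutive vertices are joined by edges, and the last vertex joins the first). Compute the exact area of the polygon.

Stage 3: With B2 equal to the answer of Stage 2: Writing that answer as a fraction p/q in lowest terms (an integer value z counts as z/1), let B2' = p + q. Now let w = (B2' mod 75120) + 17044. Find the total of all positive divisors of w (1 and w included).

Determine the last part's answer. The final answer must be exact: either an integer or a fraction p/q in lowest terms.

23256

Stage 1: total draws C(16,3) = 560; complement C(11,3) = 165; favorable 560 - 165 = 395; P = 79/112; answer 79/112
Stage 2: B1 = 79/112; threaded value p + q = 191; d = -7; cross terms: (-7*19 - 19*-20)=247, (19*36 - -4*19)=760, (-4*24 - -10*36)=264, (-10*-20 - -7*24)=368; twice the area = |1639| = 1639; area = 1639/2; answer 1639/2
Stage 3: B2 = 1639/2; threaded value p + q = 1641; w = 18685; 18685 = 5 * 37 * 101; sigma = (1 + 5) * (1 + 37) * (1 + 101) = 6 * 38 * 102 = 23256; answer 23256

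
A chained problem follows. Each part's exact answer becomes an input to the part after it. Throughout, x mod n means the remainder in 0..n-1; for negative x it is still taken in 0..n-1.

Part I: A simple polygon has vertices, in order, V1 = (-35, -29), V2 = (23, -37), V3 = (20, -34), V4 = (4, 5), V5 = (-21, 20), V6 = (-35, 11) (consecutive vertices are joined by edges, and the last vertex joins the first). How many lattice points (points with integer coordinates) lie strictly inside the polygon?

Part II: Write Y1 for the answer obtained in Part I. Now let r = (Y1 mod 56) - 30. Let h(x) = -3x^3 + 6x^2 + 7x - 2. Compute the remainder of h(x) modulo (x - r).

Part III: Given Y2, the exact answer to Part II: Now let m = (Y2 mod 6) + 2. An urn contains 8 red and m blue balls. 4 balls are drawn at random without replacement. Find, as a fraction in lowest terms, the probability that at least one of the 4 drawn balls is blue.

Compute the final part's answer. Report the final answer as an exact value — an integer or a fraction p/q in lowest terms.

Part I: cross terms: (-35*-37 - 23*-29)=1962, (23*-34 - 20*-37)=-42, (20*5 - 4*-34)=236, (4*20 - -21*5)=185, (-21*11 - -35*20)=469, (-35*-29 - -35*11)=1400; twice the area = |4210| = 4210; area = 2105; boundary points = 2 + 3 + 1 + 5 + 1 + 40 = 52; strictly interior points = area - boundary/2 + 1 = 2080; answer 2080
Part II: Y1 = 2080; r = -22; remainder = value at the root: -3*(-22)^3 + 6*(-22)^2 + 7*(-22)^1 - 2 = (31944) + (2904) + (-154) + (-2) = 34692; answer 34692
Part III: Y2 = 34692; m = 2; total draws C(10,4) = 210; complement C(8,4) = 70; favorable 210 - 70 = 140; P = 2/3; answer 2/3

2/3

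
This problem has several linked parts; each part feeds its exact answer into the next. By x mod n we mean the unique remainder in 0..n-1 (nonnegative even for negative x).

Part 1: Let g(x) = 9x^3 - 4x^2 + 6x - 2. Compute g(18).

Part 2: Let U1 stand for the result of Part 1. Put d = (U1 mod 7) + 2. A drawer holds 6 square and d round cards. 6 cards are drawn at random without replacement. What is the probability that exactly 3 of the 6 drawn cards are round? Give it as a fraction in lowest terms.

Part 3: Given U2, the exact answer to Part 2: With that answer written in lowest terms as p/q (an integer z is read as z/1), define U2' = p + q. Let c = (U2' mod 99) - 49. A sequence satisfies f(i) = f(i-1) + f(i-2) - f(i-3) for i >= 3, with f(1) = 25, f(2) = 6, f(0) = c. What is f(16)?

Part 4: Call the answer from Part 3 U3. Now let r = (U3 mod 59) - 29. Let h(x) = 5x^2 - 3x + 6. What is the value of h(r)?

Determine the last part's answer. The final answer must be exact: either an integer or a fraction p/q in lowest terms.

Part 1: 9*(18)^3 - 4*(18)^2 + 6*(18)^1 - 2 = (52488) + (-1296) + (108) + (-2) = 51298; answer 51298
Part 2: U1 = 51298; d = 4; total draws C(10,6) = 210; favorable C(4,3)*C(6,3) = 80; P = 8/21; answer 8/21
Part 3: U2 = 8/21; threaded value p + q = 29; c = -20; f(3) = 1*(6) + 1*(25) - 1*(-20) = 51; iterating: f(3)=51, f(4)=32, f(5)=77, f(6)=58, f(7)=103, f(8)=84, f(9)=129, f(10)=110, f(11)=155, f(12)=136, f(13)=181, f(14)=162, f(15)=207, f(16)=188; answer 188
Part 4: U3 = 188; r = -18; 5*(-18)^2 - 3*(-18)^1 + 6 = (1620) + (54) + (6) = 1680; answer 1680

1680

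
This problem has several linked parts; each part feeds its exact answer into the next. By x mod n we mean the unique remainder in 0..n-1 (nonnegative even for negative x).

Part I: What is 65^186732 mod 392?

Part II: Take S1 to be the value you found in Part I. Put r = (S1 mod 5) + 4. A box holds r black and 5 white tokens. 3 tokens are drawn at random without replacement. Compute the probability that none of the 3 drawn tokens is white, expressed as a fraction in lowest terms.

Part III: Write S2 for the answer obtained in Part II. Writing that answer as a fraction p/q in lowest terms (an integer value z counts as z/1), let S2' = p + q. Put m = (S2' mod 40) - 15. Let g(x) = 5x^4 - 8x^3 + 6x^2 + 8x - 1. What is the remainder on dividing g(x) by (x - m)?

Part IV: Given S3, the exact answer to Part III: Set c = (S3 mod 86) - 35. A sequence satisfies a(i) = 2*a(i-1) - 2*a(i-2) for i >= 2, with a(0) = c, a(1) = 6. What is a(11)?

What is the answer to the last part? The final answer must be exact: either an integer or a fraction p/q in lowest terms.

-1728

Part I: squarings mod 392: 65^1=65, 65^2=305, 65^4=121, 65^8=137, 65^16=345, 65^32=249, 65^64=65, 65^128=305, 65^256=121, 65^512=137, 65^1024=345, 65^2048=249, 65^4096=65, 65^8192=305, 65^16384=121, 65^32768=137, 65^65536=345, 65^131072=249; 65^186732 = 65^4 * 65^8 * 65^32 * 65^64 * 65^256 * 65^2048 * 65^4096 * 65^16384 * 65^32768 * 65^131072 = 1 (mod 392); answer 1
Part II: S1 = 1; r = 5; total draws C(10,3) = 120; favorable C(5,3) = 10; P = 1/12; answer 1/12
Part III: S2 = 1/12; threaded value p + q = 13; m = -2; remainder = value at the root: 5*(-2)^4 - 8*(-2)^3 + 6*(-2)^2 + 8*(-2)^1 - 1 = (80) + (64) + (24) + (-16) + (-1) = 151; answer 151
Part IV: S3 = 151; c = 30; a(2) = 2*(6) - 2*(30) = -48; iterating: a(2)=-48, a(3)=-108, a(4)=-120, a(5)=-24, a(6)=192, a(7)=432, a(8)=480, a(9)=96, a(10)=-768, a(11)=-1728; answer -1728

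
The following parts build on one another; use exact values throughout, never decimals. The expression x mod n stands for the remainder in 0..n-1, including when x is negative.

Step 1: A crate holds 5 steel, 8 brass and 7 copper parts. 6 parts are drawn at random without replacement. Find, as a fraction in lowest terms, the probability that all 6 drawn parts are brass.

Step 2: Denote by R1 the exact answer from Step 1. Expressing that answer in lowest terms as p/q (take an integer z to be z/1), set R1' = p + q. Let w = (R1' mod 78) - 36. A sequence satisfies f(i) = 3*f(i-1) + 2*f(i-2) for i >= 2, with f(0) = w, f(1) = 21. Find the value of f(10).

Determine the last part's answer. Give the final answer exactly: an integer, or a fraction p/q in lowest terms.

Step 1: total draws C(20,6) = 38760; favorable C(8,6) = 28; P = 7/9690; answer 7/9690
Step 2: R1 = 7/9690; threaded value p + q = 9697; w = -11; f(2) = 3*(21) + 2*(-11) = 41; iterating: f(2)=41, f(3)=165, f(4)=577, f(5)=2061, f(6)=7337, f(7)=26133, f(8)=93073, f(9)=331485, f(10)=1180601; answer 1180601

1180601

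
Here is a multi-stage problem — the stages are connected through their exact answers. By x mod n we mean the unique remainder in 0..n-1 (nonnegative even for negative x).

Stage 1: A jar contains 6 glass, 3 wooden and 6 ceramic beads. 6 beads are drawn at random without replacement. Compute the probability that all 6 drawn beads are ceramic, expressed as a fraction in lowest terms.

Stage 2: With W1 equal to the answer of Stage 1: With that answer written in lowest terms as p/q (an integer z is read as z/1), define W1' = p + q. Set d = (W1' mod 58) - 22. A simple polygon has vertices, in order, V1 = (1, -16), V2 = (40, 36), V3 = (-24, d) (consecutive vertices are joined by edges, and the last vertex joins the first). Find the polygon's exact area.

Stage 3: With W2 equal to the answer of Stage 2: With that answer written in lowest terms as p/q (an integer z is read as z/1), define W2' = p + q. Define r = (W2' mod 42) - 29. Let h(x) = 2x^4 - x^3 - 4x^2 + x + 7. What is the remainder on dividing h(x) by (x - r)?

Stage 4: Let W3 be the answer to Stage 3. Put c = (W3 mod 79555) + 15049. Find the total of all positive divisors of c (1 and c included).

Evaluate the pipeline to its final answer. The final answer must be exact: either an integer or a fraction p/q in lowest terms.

Stage 1: total draws C(15,6) = 5005; favorable C(6,6) = 1; P = 1/5005; answer 1/5005
Stage 2: W1 = 1/5005; threaded value p + q = 5006; d = -4; cross terms: (1*36 - 40*-16)=676, (40*-4 - -24*36)=704, (-24*-16 - 1*-4)=388; twice the area = |1768| = 1768; area = 884; answer 884
Stage 3: W2 = 884; threaded value p + q = 885; r = -26; remainder = value at the root: 2*(-26)^4 - 1*(-26)^3 - 4*(-26)^2 + 1*(-26)^1 + 7 = (913952) + (17576) + (-2704) + (-26) + (7) = 928805; answer 928805
Stage 4: W3 = 928805; c = 68749; 68749 is prime, so its only divisors are 1 and 68749; sigma = 1 + 68749 = 68750; answer 68750

68750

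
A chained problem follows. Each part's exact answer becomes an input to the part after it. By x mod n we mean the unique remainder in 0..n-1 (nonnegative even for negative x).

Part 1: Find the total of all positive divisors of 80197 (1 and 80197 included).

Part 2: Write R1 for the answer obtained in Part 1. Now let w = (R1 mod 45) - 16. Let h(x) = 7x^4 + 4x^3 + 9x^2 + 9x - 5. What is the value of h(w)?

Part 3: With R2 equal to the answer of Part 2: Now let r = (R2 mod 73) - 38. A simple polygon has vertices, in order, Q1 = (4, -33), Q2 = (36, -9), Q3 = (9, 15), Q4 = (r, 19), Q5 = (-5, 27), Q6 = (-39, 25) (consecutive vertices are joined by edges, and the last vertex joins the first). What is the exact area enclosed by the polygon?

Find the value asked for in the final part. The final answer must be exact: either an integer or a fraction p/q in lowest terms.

Part 1: 80197 = 13 * 31 * 199; sigma = (1 + 13) * (1 + 31) * (1 + 199) = 14 * 32 * 200 = 89600; answer 89600
Part 2: R1 = 89600; w = -11; 7*(-11)^4 + 4*(-11)^3 + 9*(-11)^2 + 9*(-11)^1 - 5 = (102487) + (-5324) + (1089) + (-99) + (-5) = 98148; answer 98148
Part 3: R2 = 98148; r = -2; cross terms: (4*-9 - 36*-33)=1152, (36*15 - 9*-9)=621, (9*19 - -2*15)=201, (-2*27 - -5*19)=41, (-5*25 - -39*27)=928, (-39*-33 - 4*25)=1187; twice the area = |4130| = 4130; area = 2065; answer 2065

2065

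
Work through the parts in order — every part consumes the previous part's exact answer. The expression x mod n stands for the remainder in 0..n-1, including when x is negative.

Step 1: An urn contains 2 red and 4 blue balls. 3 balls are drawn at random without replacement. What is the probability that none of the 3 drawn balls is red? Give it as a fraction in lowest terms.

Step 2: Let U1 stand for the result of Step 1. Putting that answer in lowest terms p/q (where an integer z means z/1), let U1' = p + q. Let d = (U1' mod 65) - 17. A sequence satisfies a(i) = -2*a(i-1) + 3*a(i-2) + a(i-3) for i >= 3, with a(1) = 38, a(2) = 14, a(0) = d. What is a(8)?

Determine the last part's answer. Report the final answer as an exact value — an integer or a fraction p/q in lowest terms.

Step 1: total draws C(6,3) = 20; favorable C(4,3) = 4; P = 1/5; answer 1/5
Step 2: U1 = 1/5; threaded value p + q = 6; d = -11; a(3) = -2*(14) + 3*(38) + 1*(-11) = 75; iterating: a(3)=75, a(4)=-70, a(5)=379, a(6)=-893, a(7)=2853, a(8)=-8006; answer -8006

-8006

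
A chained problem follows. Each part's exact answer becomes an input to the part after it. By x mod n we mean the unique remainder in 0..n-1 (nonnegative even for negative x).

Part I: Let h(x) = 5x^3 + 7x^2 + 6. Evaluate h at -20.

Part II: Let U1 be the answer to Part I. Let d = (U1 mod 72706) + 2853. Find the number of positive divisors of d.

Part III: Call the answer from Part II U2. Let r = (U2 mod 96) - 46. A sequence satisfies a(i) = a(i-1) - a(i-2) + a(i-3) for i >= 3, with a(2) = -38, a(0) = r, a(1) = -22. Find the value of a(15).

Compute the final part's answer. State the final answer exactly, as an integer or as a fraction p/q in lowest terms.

-58

Part I: 5*(-20)^3 + 7*(-20)^2 + 6 = (-40000) + (2800) + (6) = -37194; answer -37194
Part II: U1 = -37194; d = 38365; 38365 = 5 * 7673; number of divisors = (1+1) * (1+1) = 4; answer 4
Part III: U2 = 4; r = -42; a(3) = 1*(-38) - 1*(-22) + 1*(-42) = -58; iterating: a(3)=-58, a(4)=-42, a(5)=-22, a(6)=-38, a(7)=-58, a(8)=-42, a(9)=-22, a(10)=-38, a(11)=-58, a(12)=-42, a(13)=-22, a(14)=-38, a(15)=-58; answer -58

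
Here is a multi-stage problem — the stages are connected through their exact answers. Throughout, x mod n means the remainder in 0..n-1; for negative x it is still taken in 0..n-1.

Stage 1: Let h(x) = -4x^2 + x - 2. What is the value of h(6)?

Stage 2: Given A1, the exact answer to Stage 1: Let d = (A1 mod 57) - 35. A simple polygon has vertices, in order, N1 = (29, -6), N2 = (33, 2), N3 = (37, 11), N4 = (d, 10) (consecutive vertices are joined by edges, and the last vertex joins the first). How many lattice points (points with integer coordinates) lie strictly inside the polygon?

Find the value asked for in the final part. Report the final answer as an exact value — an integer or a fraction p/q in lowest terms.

Stage 1: -4*(6)^2 + 1*(6)^1 - 2 = (-144) + (6) + (-2) = -140; answer -140
Stage 2: A1 = -140; d = -4; cross terms: (29*2 - 33*-6)=256, (33*11 - 37*2)=289, (37*10 - -4*11)=414, (-4*-6 - 29*10)=-266; twice the area = |693| = 693; area = 693/2; boundary points = 4 + 1 + 1 + 1 = 7; strictly interior points = area - boundary/2 + 1 = 344; answer 344

344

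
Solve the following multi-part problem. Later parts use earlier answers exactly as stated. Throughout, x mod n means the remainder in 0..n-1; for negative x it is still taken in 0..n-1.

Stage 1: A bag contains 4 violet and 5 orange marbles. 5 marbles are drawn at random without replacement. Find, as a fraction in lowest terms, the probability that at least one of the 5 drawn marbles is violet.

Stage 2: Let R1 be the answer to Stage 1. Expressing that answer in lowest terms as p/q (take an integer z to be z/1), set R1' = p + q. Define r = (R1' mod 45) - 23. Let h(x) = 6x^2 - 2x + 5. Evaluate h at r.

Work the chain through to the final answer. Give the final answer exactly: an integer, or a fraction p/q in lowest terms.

Stage 1: total draws C(9,5) = 126; complement C(5,5) = 1; favorable 126 - 1 = 125; P = 125/126; answer 125/126
Stage 2: R1 = 125/126; threaded value p + q = 251; r = 3; 6*(3)^2 - 2*(3)^1 + 5 = (54) + (-6) + (5) = 53; answer 53

53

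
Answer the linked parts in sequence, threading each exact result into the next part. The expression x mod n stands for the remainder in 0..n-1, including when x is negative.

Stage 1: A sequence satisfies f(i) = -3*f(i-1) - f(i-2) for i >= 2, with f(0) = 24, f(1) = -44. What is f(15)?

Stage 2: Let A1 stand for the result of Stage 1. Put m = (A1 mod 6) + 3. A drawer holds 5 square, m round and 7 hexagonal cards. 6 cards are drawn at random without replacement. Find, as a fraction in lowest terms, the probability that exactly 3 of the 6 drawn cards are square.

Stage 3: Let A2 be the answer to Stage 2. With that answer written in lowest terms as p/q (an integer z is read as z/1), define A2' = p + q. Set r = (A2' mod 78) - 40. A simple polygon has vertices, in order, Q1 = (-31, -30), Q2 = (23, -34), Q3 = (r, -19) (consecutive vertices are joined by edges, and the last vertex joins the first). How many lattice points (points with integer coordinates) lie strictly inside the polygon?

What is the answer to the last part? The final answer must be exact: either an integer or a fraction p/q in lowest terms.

332

Stage 1: f(2) = -3*(-44) - 1*(24) = 108; iterating: f(2)=108, f(3)=-280, f(4)=732, f(5)=-1916, f(6)=5016, f(7)=-13132, f(8)=34380, f(9)=-90008, f(10)=235644, f(11)=-616924, f(12)=1615128, f(13)=-4228460, f(14)=11070252, f(15)=-28982296; answer -28982296
Stage 2: A1 = -28982296; m = 5; total draws C(17,6) = 12376; favorable C(5,3)*C(12,3) = 2200; P = 275/1547; answer 275/1547
Stage 3: A2 = 275/1547; threaded value p + q = 1822; r = -12; cross terms: (-31*-34 - 23*-30)=1744, (23*-19 - -12*-34)=-845, (-12*-30 - -31*-19)=-229; twice the area = |670| = 670; area = 335; boundary points = 2 + 5 + 1 = 8; strictly interior points = area - boundary/2 + 1 = 332; answer 332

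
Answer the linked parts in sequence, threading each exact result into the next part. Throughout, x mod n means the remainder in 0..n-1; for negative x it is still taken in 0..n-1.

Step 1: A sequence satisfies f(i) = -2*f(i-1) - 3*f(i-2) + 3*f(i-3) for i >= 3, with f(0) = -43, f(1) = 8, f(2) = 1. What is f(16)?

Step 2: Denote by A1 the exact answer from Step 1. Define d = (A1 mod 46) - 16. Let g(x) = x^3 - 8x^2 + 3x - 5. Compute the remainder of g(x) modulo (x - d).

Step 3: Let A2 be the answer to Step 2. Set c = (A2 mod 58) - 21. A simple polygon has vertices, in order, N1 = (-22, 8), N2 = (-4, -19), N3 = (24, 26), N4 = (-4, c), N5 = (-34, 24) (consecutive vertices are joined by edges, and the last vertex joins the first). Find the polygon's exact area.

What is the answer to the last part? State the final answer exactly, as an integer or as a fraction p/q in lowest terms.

1113

Step 1: f(3) = -2*(1) - 3*(8) + 3*(-43) = -155; iterating: f(3)=-155, f(4)=331, f(5)=-194, f(6)=-1070, f(7)=3715, f(8)=-4802, f(9)=-4751, f(10)=35053, f(11)=-70259, f(12)=21106, f(13)=273724, f(14)=-821543, f(15)=885232, f(16)=1515337; answer 1515337
Step 2: A1 = 1515337; d = -11; remainder = value at the root: 1*(-11)^3 - 8*(-11)^2 + 3*(-11)^1 - 5 = (-1331) + (-968) + (-33) + (-5) = -2337; answer -2337
Step 3: A2 = -2337; c = 20; cross terms: (-22*-19 - -4*8)=450, (-4*26 - 24*-19)=352, (24*20 - -4*26)=584, (-4*24 - -34*20)=584, (-34*8 - -22*24)=256; twice the area = |2226| = 2226; area = 1113; answer 1113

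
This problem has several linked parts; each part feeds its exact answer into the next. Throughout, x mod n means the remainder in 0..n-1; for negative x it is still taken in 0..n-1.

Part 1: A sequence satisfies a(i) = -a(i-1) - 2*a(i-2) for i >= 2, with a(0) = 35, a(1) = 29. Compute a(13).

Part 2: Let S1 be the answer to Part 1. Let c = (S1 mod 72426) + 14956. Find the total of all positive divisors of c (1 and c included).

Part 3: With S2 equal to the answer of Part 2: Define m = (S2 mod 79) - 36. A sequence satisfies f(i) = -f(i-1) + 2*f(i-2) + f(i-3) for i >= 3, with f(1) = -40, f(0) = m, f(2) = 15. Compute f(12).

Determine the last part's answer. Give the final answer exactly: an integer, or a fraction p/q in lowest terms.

8480

Part 1: a(2) = -1*(29) - 2*(35) = -99; iterating: a(2)=-99, a(3)=41, a(4)=157, a(5)=-239, a(6)=-75, a(7)=553, a(8)=-403, a(9)=-703, a(10)=1509, a(11)=-103, a(12)=-2915, a(13)=3121; answer 3121
Part 2: S1 = 3121; c = 18077; 18077 is prime, so its only divisors are 1 and 18077; sigma = 1 + 18077 = 18078; answer 18078
Part 3: S2 = 18078; m = 30; f(3) = -1*(15) + 2*(-40) + 1*(30) = -65; iterating: f(3)=-65, f(4)=55, f(5)=-170, f(6)=215, f(7)=-500, f(8)=760, f(9)=-1545, f(10)=2565, f(11)=-4895, f(12)=8480; answer 8480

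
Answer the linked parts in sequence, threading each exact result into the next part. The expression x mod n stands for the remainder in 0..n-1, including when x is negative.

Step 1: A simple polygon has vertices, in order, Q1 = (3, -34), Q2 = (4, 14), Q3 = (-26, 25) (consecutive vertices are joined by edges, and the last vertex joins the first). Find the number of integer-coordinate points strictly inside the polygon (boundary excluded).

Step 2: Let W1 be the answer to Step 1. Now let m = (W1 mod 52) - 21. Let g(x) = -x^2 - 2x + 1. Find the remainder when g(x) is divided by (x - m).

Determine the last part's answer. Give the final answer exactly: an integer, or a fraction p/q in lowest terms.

-839

Step 1: cross terms: (3*14 - 4*-34)=178, (4*25 - -26*14)=464, (-26*-34 - 3*25)=809; twice the area = |1451| = 1451; area = 1451/2; boundary points = 1 + 1 + 1 = 3; strictly interior points = area - boundary/2 + 1 = 725; answer 725
Step 2: W1 = 725; m = 28; remainder = value at the root: -1*(28)^2 - 2*(28)^1 + 1 = (-784) + (-56) + (1) = -839; answer -839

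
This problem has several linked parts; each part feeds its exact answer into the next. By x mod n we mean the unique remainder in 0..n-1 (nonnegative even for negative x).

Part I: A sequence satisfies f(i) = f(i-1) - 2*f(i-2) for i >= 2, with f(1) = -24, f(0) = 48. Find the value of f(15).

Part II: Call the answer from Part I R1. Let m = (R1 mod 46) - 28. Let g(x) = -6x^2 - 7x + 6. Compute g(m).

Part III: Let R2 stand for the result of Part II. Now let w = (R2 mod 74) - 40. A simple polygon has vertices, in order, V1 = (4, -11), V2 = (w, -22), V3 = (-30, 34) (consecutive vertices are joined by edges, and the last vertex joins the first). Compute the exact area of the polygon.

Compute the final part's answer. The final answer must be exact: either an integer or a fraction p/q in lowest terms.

277

Part I: f(2) = 1*(-24) - 2*(48) = -120; iterating: f(2)=-120, f(3)=-72, f(4)=168, f(5)=312, f(6)=-24, f(7)=-648, f(8)=-600, f(9)=696, f(10)=1896, f(11)=504, f(12)=-3288, f(13)=-4296, f(14)=2280, f(15)=10872; answer 10872
Part II: R1 = 10872; m = -12; -6*(-12)^2 - 7*(-12)^1 + 6 = (-864) + (84) + (6) = -774; answer -774
Part III: R2 = -774; w = 0; cross terms: (4*-22 - 0*-11)=-88, (0*34 - -30*-22)=-660, (-30*-11 - 4*34)=194; twice the area = |-554| = 554; area = 277; answer 277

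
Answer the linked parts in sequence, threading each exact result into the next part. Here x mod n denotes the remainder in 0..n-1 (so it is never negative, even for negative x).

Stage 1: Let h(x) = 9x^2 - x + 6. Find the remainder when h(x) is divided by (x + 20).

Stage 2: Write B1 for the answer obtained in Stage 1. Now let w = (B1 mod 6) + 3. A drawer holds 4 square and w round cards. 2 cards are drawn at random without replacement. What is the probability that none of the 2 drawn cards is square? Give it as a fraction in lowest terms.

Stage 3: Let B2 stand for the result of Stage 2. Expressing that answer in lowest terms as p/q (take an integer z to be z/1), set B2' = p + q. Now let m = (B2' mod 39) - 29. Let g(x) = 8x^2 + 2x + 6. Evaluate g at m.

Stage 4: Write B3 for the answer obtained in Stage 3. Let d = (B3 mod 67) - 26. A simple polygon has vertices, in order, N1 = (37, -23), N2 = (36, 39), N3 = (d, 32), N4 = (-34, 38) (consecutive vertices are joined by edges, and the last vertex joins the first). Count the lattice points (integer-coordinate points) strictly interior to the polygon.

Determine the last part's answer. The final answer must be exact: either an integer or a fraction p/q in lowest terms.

Stage 1: remainder = value at the root: 9*(-20)^2 - 1*(-20)^1 + 6 = (3600) + (20) + (6) = 3626; answer 3626
Stage 2: B1 = 3626; w = 5; total draws C(9,2) = 36; favorable C(5,2) = 10; P = 5/18; answer 5/18
Stage 3: B2 = 5/18; threaded value p + q = 23; m = -6; 8*(-6)^2 + 2*(-6)^1 + 6 = (288) + (-12) + (6) = 282; answer 282
Stage 4: B3 = 282; d = -12; cross terms: (37*39 - 36*-23)=2271, (36*32 - -12*39)=1620, (-12*38 - -34*32)=632, (-34*-23 - 37*38)=-624; twice the area = |3899| = 3899; area = 3899/2; boundary points = 1 + 1 + 2 + 1 = 5; strictly interior points = area - boundary/2 + 1 = 1948; answer 1948

1948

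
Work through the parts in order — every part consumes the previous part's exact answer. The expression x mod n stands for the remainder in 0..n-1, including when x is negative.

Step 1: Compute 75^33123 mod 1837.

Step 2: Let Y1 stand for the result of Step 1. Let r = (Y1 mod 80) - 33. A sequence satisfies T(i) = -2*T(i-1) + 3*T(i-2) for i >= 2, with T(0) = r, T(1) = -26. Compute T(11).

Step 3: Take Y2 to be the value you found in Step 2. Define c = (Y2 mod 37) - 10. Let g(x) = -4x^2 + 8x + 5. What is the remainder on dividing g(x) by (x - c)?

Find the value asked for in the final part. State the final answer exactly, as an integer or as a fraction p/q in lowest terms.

-91

Step 1: squarings mod 1837: 75^1=75, 75^2=114, 75^4=137, 75^8=399, 75^16=1219, 75^32=1665, 75^64=192, 75^128=124, 75^256=680, 75^512=1313, 75^1024=863, 75^2048=784, 75^4096=1098, 75^8192=532, 75^16384=126, 75^32768=1180; 75^33123 = 75^1 * 75^2 * 75^32 * 75^64 * 75^256 * 75^32768 = 421 (mod 1837); answer 421
Step 2: Y1 = 421; r = -12; T(2) = -2*(-26) + 3*(-12) = 16; iterating: T(2)=16, T(3)=-110, T(4)=268, T(5)=-866, T(6)=2536, T(7)=-7670, T(8)=22948, T(9)=-68906, T(10)=206656, T(11)=-620030; answer -620030
Step 3: Y2 = -620030; c = 6; remainder = value at the root: -4*(6)^2 + 8*(6)^1 + 5 = (-144) + (48) + (5) = -91; answer -91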